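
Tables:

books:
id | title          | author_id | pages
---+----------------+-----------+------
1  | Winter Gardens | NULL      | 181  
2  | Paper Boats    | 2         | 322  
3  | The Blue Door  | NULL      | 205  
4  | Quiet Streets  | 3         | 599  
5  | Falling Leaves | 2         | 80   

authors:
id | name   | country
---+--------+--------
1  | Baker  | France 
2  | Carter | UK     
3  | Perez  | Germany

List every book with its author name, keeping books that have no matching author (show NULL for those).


LEFT JOIN keeps every row from books (the left table); where author_id has no match in authors, the author columns become NULL. Walk through each book:
  - book 1 (Winter Gardens): author_id=NULL, no match -> kept with NULL
  - book 2 (Paper Boats): author_id=2 -> matches Carter
  - book 3 (The Blue Door): author_id=NULL, no match -> kept with NULL
  - book 4 (Quiet Streets): author_id=3 -> matches Perez
  - book 5 (Falling Leaves): author_id=2 -> matches Carter
All 5 rows appear; 2 have NULL author.

SQL:
SELECT a.title, b.name AS author
FROM books a
LEFT JOIN authors b ON a.author_id = b.id

Result:
title          | author
---------------+-------
Winter Gardens | NULL  
Paper Boats    | Carter
The Blue Door  | NULL  
Quiet Streets  | Perez 
Falling Leaves | Carter


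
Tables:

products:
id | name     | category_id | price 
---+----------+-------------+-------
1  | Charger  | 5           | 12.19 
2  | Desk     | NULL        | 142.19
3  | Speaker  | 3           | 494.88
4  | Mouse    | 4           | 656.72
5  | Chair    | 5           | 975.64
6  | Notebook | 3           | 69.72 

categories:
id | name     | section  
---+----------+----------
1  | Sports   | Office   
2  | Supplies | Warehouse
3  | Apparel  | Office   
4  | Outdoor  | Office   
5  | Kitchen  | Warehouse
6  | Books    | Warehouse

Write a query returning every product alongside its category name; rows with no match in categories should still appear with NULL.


LEFT JOIN keeps every row from products (the left table); where category_id has no match in categories, the category columns become NULL. Walk through each product:
  - product 1 (Charger): category_id=5 -> matches Kitchen
  - product 2 (Desk): category_id=NULL, no match -> kept with NULL
  - product 3 (Speaker): category_id=3 -> matches Apparel
  - product 4 (Mouse): category_id=4 -> matches Outdoor
  - product 5 (Chair): category_id=5 -> matches Kitchen
  - product 6 (Notebook): category_id=3 -> matches Apparel
All 6 rows appear; 1 has NULL category.

SQL:
SELECT a.name, b.name AS category
FROM products a
LEFT JOIN categories b ON a.category_id = b.id

Result:
name     | category
---------+---------
Charger  | Kitchen 
Desk     | NULL    
Speaker  | Apparel 
Mouse    | Outdoor 
Chair    | Kitchen 
Notebook | Apparel 


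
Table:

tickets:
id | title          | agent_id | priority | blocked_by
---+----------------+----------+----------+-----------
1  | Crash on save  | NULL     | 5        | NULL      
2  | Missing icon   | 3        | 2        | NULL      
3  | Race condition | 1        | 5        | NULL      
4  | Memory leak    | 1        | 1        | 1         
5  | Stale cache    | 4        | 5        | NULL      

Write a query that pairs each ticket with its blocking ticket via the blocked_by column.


This is a self-join: tickets is joined to a second copy of itself, matching each row's blocked_by to another row's id. Use LEFT JOIN so rows with blocked_by=NULL are kept.
  - ticket 1 (Crash on save): blocked_by=NULL -> NULL
  - ticket 2 (Missing icon): blocked_by=NULL -> NULL
  - ticket 3 (Race condition): blocked_by=NULL -> NULL
  - ticket 4 (Memory leak): blocked_by=1 -> Crash on save
  - ticket 5 (Stale cache): blocked_by=NULL -> NULL

SQL:
SELECT a.title AS item, b.title AS blocked_by
FROM tickets a
LEFT JOIN tickets b ON a.blocked_by = b.id

Result:
item           | blocked_by   
---------------+--------------
Crash on save  | NULL         
Missing icon   | NULL         
Race condition | NULL         
Memory leak    | Crash on save
Stale cache    | NULL         


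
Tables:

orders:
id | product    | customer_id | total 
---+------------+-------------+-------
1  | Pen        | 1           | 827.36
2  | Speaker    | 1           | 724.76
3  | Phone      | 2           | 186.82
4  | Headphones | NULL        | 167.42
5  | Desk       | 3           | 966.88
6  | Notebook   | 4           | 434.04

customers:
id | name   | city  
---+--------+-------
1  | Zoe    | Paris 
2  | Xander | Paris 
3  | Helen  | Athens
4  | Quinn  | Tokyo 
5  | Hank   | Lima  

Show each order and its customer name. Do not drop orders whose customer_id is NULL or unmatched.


LEFT JOIN keeps every row from orders (the left table); where customer_id has no match in customers, the customer columns become NULL. Walk through each order:
  - order 1 (Pen): customer_id=1 -> matches Zoe
  - order 2 (Speaker): customer_id=1 -> matches Zoe
  - order 3 (Phone): customer_id=2 -> matches Xander
  - order 4 (Headphones): customer_id=NULL, no match -> kept with NULL
  - order 5 (Desk): customer_id=3 -> matches Helen
  - order 6 (Notebook): customer_id=4 -> matches Quinn
All 6 rows appear; 1 has NULL customer.

SQL:
SELECT a.product, b.name AS customer
FROM orders a
LEFT JOIN customers b ON a.customer_id = b.id

Result:
product    | customer
-----------+---------
Pen        | Zoe     
Speaker    | Zoe     
Phone      | Xander  
Headphones | NULL    
Desk       | Helen   
Notebook   | Quinn   


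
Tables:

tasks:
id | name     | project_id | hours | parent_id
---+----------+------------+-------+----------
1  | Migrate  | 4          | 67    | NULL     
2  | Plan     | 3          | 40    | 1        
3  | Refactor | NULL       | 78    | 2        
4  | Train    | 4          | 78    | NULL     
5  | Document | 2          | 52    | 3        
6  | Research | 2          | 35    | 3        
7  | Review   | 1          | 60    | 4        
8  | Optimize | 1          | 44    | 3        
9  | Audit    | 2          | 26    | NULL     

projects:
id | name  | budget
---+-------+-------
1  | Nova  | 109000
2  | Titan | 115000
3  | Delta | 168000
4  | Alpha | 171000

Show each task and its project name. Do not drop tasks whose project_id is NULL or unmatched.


LEFT JOIN keeps every row from tasks (the left table); where project_id has no match in projects, the project columns become NULL. Walk through each task:
  - task 1 (Migrate): project_id=4 -> matches Alpha
  - task 2 (Plan): project_id=3 -> matches Delta
  - task 3 (Refactor): project_id=NULL, no match -> kept with NULL
  - task 4 (Train): project_id=4 -> matches Alpha
  - task 5 (Document): project_id=2 -> matches Titan
  - task 6 (Research): project_id=2 -> matches Titan
  - task 7 (Review): project_id=1 -> matches Nova
  - task 8 (Optimize): project_id=1 -> matches Nova
  - task 9 (Audit): project_id=2 -> matches Titan
All 9 rows appear; 1 has NULL project.

SQL:
SELECT a.name, b.name AS project
FROM tasks a
LEFT JOIN projects b ON a.project_id = b.id

Result:
name     | project
---------+--------
Migrate  | Alpha  
Plan     | Delta  
Refactor | NULL   
Train    | Alpha  
Document | Titan  
Research | Titan  
Review   | Nova   
Optimize | Nova   
Audit    | Titan  


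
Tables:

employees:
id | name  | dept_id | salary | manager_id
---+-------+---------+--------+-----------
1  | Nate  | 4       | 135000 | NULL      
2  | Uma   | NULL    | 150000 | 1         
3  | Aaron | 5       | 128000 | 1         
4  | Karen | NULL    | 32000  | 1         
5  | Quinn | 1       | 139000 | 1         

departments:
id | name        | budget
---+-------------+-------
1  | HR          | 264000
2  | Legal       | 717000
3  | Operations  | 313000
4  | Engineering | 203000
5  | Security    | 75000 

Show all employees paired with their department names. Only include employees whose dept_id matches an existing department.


INNER JOIN keeps only employees rows whose dept_id matches an id in departments. Walk through each employee:
  - employee 1 (Nate): dept_id=4 -> matches Engineering
  - employee 2 (Uma): dept_id=NULL, no match -> dropped
  - employee 3 (Aaron): dept_id=5 -> matches Security
  - employee 4 (Karen): dept_id=NULL, no match -> dropped
  - employee 5 (Quinn): dept_id=1 -> matches HR
So 2 of 5 rows are dropped.

SQL:
SELECT a.name, b.name AS department
FROM employees a
INNER JOIN departments b ON a.dept_id = b.id

Result:
name  | department 
------+------------
Nate  | Engineering
Aaron | Security   
Quinn | HR         


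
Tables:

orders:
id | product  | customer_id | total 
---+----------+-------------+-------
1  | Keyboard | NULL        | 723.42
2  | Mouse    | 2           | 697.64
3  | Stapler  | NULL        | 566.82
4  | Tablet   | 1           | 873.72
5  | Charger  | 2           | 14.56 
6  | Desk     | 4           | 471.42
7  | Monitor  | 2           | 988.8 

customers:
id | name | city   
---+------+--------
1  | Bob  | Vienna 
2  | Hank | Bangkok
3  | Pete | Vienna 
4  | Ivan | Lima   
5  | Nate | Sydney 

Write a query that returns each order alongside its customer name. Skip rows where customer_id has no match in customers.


INNER JOIN keeps only orders rows whose customer_id matches an id in customers. Walk through each order:
  - order 1 (Keyboard): customer_id=NULL, no match -> dropped
  - order 2 (Mouse): customer_id=2 -> matches Hank
  - order 3 (Stapler): customer_id=NULL, no match -> dropped
  - order 4 (Tablet): customer_id=1 -> matches Bob
  - order 5 (Charger): customer_id=2 -> matches Hank
  - order 6 (Desk): customer_id=4 -> matches Ivan
  - order 7 (Monitor): customer_id=2 -> matches Hank
So 2 of 7 rows are dropped.

SQL:
SELECT a.product, b.name AS customer
FROM orders a
INNER JOIN customers b ON a.customer_id = b.id

Result:
product | customer
--------+---------
Mouse   | Hank    
Tablet  | Bob     
Charger | Hank    
Desk    | Ivan    
Monitor | Hank    


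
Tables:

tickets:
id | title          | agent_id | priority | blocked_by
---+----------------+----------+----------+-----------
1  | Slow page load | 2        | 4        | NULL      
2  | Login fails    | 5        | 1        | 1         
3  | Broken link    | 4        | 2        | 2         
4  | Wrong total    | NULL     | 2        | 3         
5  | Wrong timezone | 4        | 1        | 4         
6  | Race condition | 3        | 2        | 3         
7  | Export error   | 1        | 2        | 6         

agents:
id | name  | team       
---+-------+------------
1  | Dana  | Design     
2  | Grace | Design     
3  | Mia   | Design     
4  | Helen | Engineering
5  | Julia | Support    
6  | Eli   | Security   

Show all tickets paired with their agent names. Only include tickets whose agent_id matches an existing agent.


INNER JOIN keeps only tickets rows whose agent_id matches an id in agents. Walk through each ticket:
  - ticket 1 (Slow page load): agent_id=2 -> matches Grace
  - ticket 2 (Login fails): agent_id=5 -> matches Julia
  - ticket 3 (Broken link): agent_id=4 -> matches Helen
  - ticket 4 (Wrong total): agent_id=NULL, no match -> dropped
  - ticket 5 (Wrong timezone): agent_id=4 -> matches Helen
  - ticket 6 (Race condition): agent_id=3 -> matches Mia
  - ticket 7 (Export error): agent_id=1 -> matches Dana
So 1 of 7 rows is dropped.

SQL:
SELECT a.title, b.name AS agent
FROM tickets a
INNER JOIN agents b ON a.agent_id = b.id

Result:
title          | agent
---------------+------
Slow page load | Grace
Login fails    | Julia
Broken link    | Helen
Wrong timezone | Helen
Race condition | Mia  
Export error   | Dana 


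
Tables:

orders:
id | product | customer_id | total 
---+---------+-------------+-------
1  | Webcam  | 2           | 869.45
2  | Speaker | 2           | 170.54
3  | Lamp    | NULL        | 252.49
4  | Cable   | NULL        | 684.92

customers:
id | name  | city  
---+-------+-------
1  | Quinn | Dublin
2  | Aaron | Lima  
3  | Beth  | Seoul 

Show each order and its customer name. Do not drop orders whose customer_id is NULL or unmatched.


LEFT JOIN keeps every row from orders (the left table); where customer_id has no match in customers, the customer columns become NULL. Walk through each order:
  - order 1 (Webcam): customer_id=2 -> matches Aaron
  - order 2 (Speaker): customer_id=2 -> matches Aaron
  - order 3 (Lamp): customer_id=NULL, no match -> kept with NULL
  - order 4 (Cable): customer_id=NULL, no match -> kept with NULL
All 4 rows appear; 2 have NULL customer.

SQL:
SELECT a.product, b.name AS customer
FROM orders a
LEFT JOIN customers b ON a.customer_id = b.id

Result:
product | customer
--------+---------
Webcam  | Aaron   
Speaker | Aaron   
Lamp    | NULL    
Cable   | NULL    


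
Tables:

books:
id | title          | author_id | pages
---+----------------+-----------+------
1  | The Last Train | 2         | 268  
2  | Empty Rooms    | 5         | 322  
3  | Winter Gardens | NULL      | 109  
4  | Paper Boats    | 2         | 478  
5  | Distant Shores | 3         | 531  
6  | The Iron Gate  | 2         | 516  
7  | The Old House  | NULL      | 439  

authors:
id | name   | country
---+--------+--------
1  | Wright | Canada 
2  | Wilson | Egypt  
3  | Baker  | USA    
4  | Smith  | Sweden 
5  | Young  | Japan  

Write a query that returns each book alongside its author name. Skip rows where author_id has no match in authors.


INNER JOIN keeps only books rows whose author_id matches an id in authors. Walk through each book:
  - book 1 (The Last Train): author_id=2 -> matches Wilson
  - book 2 (Empty Rooms): author_id=5 -> matches Young
  - book 3 (Winter Gardens): author_id=NULL, no match -> dropped
  - book 4 (Paper Boats): author_id=2 -> matches Wilson
  - book 5 (Distant Shores): author_id=3 -> matches Baker
  - book 6 (The Iron Gate): author_id=2 -> matches Wilson
  - book 7 (The Old House): author_id=NULL, no match -> dropped
So 2 of 7 rows are dropped.

SQL:
SELECT a.title, b.name AS author
FROM books a
INNER JOIN authors b ON a.author_id = b.id

Result:
title          | author
---------------+-------
The Last Train | Wilson
Empty Rooms    | Young 
Paper Boats    | Wilson
Distant Shores | Baker 
The Iron Gate  | Wilson


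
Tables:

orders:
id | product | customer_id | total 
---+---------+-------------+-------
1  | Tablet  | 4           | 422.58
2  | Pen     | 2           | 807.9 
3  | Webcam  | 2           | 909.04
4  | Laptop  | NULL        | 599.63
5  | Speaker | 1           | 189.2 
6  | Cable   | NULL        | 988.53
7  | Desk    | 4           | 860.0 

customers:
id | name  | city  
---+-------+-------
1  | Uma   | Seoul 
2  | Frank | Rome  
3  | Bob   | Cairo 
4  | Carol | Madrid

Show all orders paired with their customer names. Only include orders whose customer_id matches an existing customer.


INNER JOIN keeps only orders rows whose customer_id matches an id in customers. Walk through each order:
  - order 1 (Tablet): customer_id=4 -> matches Carol
  - order 2 (Pen): customer_id=2 -> matches Frank
  - order 3 (Webcam): customer_id=2 -> matches Frank
  - order 4 (Laptop): customer_id=NULL, no match -> dropped
  - order 5 (Speaker): customer_id=1 -> matches Uma
  - order 6 (Cable): customer_id=NULL, no match -> dropped
  - order 7 (Desk): customer_id=4 -> matches Carol
So 2 of 7 rows are dropped.

SQL:
SELECT a.product, b.name AS customer
FROM orders a
INNER JOIN customers b ON a.customer_id = b.id

Result:
product | customer
--------+---------
Tablet  | Carol   
Pen     | Frank   
Webcam  | Frank   
Speaker | Uma     
Desk    | Carol   


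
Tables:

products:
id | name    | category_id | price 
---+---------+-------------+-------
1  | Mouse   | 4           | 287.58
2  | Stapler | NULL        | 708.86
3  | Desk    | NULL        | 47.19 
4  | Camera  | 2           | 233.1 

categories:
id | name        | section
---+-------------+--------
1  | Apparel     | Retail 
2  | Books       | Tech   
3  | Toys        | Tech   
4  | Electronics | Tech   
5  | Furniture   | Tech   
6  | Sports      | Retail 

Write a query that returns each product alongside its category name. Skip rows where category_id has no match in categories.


INNER JOIN keeps only products rows whose category_id matches an id in categories. Walk through each product:
  - product 1 (Mouse): category_id=4 -> matches Electronics
  - product 2 (Stapler): category_id=NULL, no match -> dropped
  - product 3 (Desk): category_id=NULL, no match -> dropped
  - product 4 (Camera): category_id=2 -> matches Books
So 2 of 4 rows are dropped.

SQL:
SELECT a.name, b.name AS category
FROM products a
INNER JOIN categories b ON a.category_id = b.id

Result:
name   | category   
-------+------------
Mouse  | Electronics
Camera | Books      


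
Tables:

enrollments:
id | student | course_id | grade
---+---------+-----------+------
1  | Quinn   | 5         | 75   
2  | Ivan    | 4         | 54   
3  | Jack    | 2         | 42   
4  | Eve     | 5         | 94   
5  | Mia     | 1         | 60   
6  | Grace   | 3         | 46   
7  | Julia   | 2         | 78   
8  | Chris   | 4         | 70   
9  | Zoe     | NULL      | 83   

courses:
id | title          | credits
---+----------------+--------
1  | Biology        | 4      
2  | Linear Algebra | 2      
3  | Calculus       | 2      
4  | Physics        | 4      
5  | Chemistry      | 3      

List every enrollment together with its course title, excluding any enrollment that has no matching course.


INNER JOIN keeps only enrollments rows whose course_id matches an id in courses. Walk through each enrollment:
  - enrollment 1 (Quinn): course_id=5 -> matches Chemistry
  - enrollment 2 (Ivan): course_id=4 -> matches Physics
  - enrollment 3 (Jack): course_id=2 -> matches Linear Algebra
  - enrollment 4 (Eve): course_id=5 -> matches Chemistry
  - enrollment 5 (Mia): course_id=1 -> matches Biology
  - enrollment 6 (Grace): course_id=3 -> matches Calculus
  - enrollment 7 (Julia): course_id=2 -> matches Linear Algebra
  - enrollment 8 (Chris): course_id=4 -> matches Physics
  - enrollment 9 (Zoe): course_id=NULL, no match -> dropped
So 1 of 9 rows is dropped.

SQL:
SELECT a.student, b.title AS course
FROM enrollments a
INNER JOIN courses b ON a.course_id = b.id

Result:
student | course        
--------+---------------
Quinn   | Chemistry     
Ivan    | Physics       
Jack    | Linear Algebra
Eve     | Chemistry     
Mia     | Biology       
Grace   | Calculus      
Julia   | Linear Algebra
Chris   | Physics       


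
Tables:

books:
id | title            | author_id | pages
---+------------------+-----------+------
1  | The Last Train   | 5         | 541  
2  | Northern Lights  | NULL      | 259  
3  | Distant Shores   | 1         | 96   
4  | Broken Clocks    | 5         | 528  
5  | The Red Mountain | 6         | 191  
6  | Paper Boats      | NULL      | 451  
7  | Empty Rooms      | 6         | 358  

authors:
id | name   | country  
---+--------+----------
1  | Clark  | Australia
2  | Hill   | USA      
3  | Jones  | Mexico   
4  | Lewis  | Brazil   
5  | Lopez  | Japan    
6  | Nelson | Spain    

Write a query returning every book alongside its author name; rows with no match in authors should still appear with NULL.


LEFT JOIN keeps every row from books (the left table); where author_id has no match in authors, the author columns become NULL. Walk through each book:
  - book 1 (The Last Train): author_id=5 -> matches Lopez
  - book 2 (Northern Lights): author_id=NULL, no match -> kept with NULL
  - book 3 (Distant Shores): author_id=1 -> matches Clark
  - book 4 (Broken Clocks): author_id=5 -> matches Lopez
  - book 5 (The Red Mountain): author_id=6 -> matches Nelson
  - book 6 (Paper Boats): author_id=NULL, no match -> kept with NULL
  - book 7 (Empty Rooms): author_id=6 -> matches Nelson
All 7 rows appear; 2 have NULL author.

SQL:
SELECT a.title, b.name AS author
FROM books a
LEFT JOIN authors b ON a.author_id = b.id

Result:
title            | author
-----------------+-------
The Last Train   | Lopez 
Northern Lights  | NULL  
Distant Shores   | Clark 
Broken Clocks    | Lopez 
The Red Mountain | Nelson
Paper Boats      | NULL  
Empty Rooms      | Nelson


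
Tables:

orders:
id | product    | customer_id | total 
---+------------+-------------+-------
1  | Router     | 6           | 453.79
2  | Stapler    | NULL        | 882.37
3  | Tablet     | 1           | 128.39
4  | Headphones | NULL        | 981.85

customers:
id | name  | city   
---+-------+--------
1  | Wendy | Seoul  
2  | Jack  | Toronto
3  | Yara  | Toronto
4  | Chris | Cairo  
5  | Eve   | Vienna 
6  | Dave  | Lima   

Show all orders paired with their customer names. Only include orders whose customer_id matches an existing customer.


INNER JOIN keeps only orders rows whose customer_id matches an id in customers. Walk through each order:
  - order 1 (Router): customer_id=6 -> matches Dave
  - order 2 (Stapler): customer_id=NULL, no match -> dropped
  - order 3 (Tablet): customer_id=1 -> matches Wendy
  - order 4 (Headphones): customer_id=NULL, no match -> dropped
So 2 of 4 rows are dropped.

SQL:
SELECT a.product, b.name AS customer
FROM orders a
INNER JOIN customers b ON a.customer_id = b.id

Result:
product | customer
--------+---------
Router  | Dave    
Tablet  | Wendy   


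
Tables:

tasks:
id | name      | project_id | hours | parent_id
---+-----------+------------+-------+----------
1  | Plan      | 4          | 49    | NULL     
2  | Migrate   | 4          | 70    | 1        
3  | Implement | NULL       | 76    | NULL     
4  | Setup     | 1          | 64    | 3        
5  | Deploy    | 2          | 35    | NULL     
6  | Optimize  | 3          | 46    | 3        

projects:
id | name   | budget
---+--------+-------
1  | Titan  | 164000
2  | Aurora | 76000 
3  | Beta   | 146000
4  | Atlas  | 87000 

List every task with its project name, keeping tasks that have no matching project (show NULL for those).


LEFT JOIN keeps every row from tasks (the left table); where project_id has no match in projects, the project columns become NULL. Walk through each task:
  - task 1 (Plan): project_id=4 -> matches Atlas
  - task 2 (Migrate): project_id=4 -> matches Atlas
  - task 3 (Implement): project_id=NULL, no match -> kept with NULL
  - task 4 (Setup): project_id=1 -> matches Titan
  - task 5 (Deploy): project_id=2 -> matches Aurora
  - task 6 (Optimize): project_id=3 -> matches Beta
All 6 rows appear; 1 has NULL project.

SQL:
SELECT a.name, b.name AS project
FROM tasks a
LEFT JOIN projects b ON a.project_id = b.id

Result:
name      | project
----------+--------
Plan      | Atlas  
Migrate   | Atlas  
Implement | NULL   
Setup     | Titan  
Deploy    | Aurora 
Optimize  | Beta   


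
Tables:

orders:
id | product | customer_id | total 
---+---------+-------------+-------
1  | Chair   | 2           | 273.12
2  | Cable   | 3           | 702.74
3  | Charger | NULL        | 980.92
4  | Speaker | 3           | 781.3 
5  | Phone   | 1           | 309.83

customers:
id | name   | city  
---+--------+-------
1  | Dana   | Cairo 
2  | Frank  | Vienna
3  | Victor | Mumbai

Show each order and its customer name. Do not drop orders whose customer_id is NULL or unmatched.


LEFT JOIN keeps every row from orders (the left table); where customer_id has no match in customers, the customer columns become NULL. Walk through each order:
  - order 1 (Chair): customer_id=2 -> matches Frank
  - order 2 (Cable): customer_id=3 -> matches Victor
  - order 3 (Charger): customer_id=NULL, no match -> kept with NULL
  - order 4 (Speaker): customer_id=3 -> matches Victor
  - order 5 (Phone): customer_id=1 -> matches Dana
All 5 rows appear; 1 has NULL customer.

SQL:
SELECT a.product, b.name AS customer
FROM orders a
LEFT JOIN customers b ON a.customer_id = b.id

Result:
product | customer
--------+---------
Chair   | Frank   
Cable   | Victor  
Charger | NULL    
Speaker | Victor  
Phone   | Dana    


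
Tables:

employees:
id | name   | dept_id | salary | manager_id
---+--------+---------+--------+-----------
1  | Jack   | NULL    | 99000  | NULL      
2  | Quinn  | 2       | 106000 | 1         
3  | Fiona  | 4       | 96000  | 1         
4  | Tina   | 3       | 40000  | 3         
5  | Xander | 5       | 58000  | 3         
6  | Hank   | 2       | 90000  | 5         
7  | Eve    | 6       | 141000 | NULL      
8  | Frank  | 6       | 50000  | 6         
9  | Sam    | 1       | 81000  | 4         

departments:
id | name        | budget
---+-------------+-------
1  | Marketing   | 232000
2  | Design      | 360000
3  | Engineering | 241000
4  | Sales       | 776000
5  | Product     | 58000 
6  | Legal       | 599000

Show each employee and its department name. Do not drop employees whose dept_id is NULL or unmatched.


LEFT JOIN keeps every row from employees (the left table); where dept_id has no match in departments, the department columns become NULL. Walk through each employee:
  - employee 1 (Jack): dept_id=NULL, no match -> kept with NULL
  - employee 2 (Quinn): dept_id=2 -> matches Design
  - employee 3 (Fiona): dept_id=4 -> matches Sales
  - employee 4 (Tina): dept_id=3 -> matches Engineering
  - employee 5 (Xander): dept_id=5 -> matches Product
  - employee 6 (Hank): dept_id=2 -> matches Design
  - employee 7 (Eve): dept_id=6 -> matches Legal
  - employee 8 (Frank): dept_id=6 -> matches Legal
  - employee 9 (Sam): dept_id=1 -> matches Marketing
All 9 rows appear; 1 has NULL department.

SQL:
SELECT a.name, b.name AS department
FROM employees a
LEFT JOIN departments b ON a.dept_id = b.id

Result:
name   | department 
-------+------------
Jack   | NULL       
Quinn  | Design     
Fiona  | Sales      
Tina   | Engineering
Xander | Product    
Hank   | Design     
Eve    | Legal      
Frank  | Legal      
Sam    | Marketing  


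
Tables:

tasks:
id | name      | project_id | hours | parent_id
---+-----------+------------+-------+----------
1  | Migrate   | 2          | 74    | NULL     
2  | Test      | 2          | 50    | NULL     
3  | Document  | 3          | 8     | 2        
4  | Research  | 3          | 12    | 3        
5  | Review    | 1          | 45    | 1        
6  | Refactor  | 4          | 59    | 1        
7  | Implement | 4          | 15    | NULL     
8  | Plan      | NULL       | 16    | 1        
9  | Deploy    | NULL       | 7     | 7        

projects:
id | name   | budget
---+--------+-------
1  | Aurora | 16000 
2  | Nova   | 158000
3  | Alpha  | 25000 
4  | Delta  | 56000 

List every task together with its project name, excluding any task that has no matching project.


INNER JOIN keeps only tasks rows whose project_id matches an id in projects. Walk through each task:
  - task 1 (Migrate): project_id=2 -> matches Nova
  - task 2 (Test): project_id=2 -> matches Nova
  - task 3 (Document): project_id=3 -> matches Alpha
  - task 4 (Research): project_id=3 -> matches Alpha
  - task 5 (Review): project_id=1 -> matches Aurora
  - task 6 (Refactor): project_id=4 -> matches Delta
  - task 7 (Implement): project_id=4 -> matches Delta
  - task 8 (Plan): project_id=NULL, no match -> dropped
  - task 9 (Deploy): project_id=NULL, no match -> dropped
So 2 of 9 rows are dropped.

SQL:
SELECT a.name, b.name AS project
FROM tasks a
INNER JOIN projects b ON a.project_id = b.id

Result:
name      | project
----------+--------
Migrate   | Nova   
Test      | Nova   
Document  | Alpha  
Research  | Alpha  
Review    | Aurora 
Refactor  | Delta  
Implement | Delta  


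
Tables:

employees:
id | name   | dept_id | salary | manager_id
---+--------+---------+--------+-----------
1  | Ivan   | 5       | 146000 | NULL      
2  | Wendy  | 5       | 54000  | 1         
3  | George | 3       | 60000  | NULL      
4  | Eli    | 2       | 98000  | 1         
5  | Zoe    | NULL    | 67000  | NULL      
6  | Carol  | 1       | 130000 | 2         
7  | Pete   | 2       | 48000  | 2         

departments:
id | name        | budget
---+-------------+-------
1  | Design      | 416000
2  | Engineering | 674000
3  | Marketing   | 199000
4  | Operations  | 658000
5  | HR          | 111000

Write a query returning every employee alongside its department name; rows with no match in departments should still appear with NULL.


LEFT JOIN keeps every row from employees (the left table); where dept_id has no match in departments, the department columns become NULL. Walk through each employee:
  - employee 1 (Ivan): dept_id=5 -> matches HR
  - employee 2 (Wendy): dept_id=5 -> matches HR
  - employee 3 (George): dept_id=3 -> matches Marketing
  - employee 4 (Eli): dept_id=2 -> matches Engineering
  - employee 5 (Zoe): dept_id=NULL, no match -> kept with NULL
  - employee 6 (Carol): dept_id=1 -> matches Design
  - employee 7 (Pete): dept_id=2 -> matches Engineering
All 7 rows appear; 1 has NULL department.

SQL:
SELECT a.name, b.name AS department
FROM employees a
LEFT JOIN departments b ON a.dept_id = b.id

Result:
name   | department 
-------+------------
Ivan   | HR         
Wendy  | HR         
George | Marketing  
Eli    | Engineering
Zoe    | NULL       
Carol  | Design     
Pete   | Engineering


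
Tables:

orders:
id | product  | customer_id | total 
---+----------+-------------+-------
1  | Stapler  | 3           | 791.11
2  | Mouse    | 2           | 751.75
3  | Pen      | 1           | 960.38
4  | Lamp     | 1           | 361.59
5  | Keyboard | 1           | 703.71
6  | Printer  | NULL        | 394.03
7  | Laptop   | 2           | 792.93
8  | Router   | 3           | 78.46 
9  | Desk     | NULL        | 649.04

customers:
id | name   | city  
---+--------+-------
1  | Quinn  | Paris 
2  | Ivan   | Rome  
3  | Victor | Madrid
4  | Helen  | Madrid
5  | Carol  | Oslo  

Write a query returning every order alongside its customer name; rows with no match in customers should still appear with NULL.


LEFT JOIN keeps every row from orders (the left table); where customer_id has no match in customers, the customer columns become NULL. Walk through each order:
  - order 1 (Stapler): customer_id=3 -> matches Victor
  - order 2 (Mouse): customer_id=2 -> matches Ivan
  - order 3 (Pen): customer_id=1 -> matches Quinn
  - order 4 (Lamp): customer_id=1 -> matches Quinn
  - order 5 (Keyboard): customer_id=1 -> matches Quinn
  - order 6 (Printer): customer_id=NULL, no match -> kept with NULL
  - order 7 (Laptop): customer_id=2 -> matches Ivan
  - order 8 (Router): customer_id=3 -> matches Victor
  - order 9 (Desk): customer_id=NULL, no match -> kept with NULL
All 9 rows appear; 2 have NULL customer.

SQL:
SELECT a.product, b.name AS customer
FROM orders a
LEFT JOIN customers b ON a.customer_id = b.id

Result:
product  | customer
---------+---------
Stapler  | Victor  
Mouse    | Ivan    
Pen      | Quinn   
Lamp     | Quinn   
Keyboard | Quinn   
Printer  | NULL    
Laptop   | Ivan    
Router   | Victor  
Desk     | NULL    


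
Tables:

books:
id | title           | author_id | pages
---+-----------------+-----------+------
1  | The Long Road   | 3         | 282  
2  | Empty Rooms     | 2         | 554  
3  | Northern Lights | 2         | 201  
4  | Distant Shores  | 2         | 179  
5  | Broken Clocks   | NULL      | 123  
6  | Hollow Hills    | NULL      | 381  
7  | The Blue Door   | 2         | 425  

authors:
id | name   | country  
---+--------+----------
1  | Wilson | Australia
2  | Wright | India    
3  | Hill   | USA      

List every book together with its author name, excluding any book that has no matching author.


INNER JOIN keeps only books rows whose author_id matches an id in authors. Walk through each book:
  - book 1 (The Long Road): author_id=3 -> matches Hill
  - book 2 (Empty Rooms): author_id=2 -> matches Wright
  - book 3 (Northern Lights): author_id=2 -> matches Wright
  - book 4 (Distant Shores): author_id=2 -> matches Wright
  - book 5 (Broken Clocks): author_id=NULL, no match -> dropped
  - book 6 (Hollow Hills): author_id=NULL, no match -> dropped
  - book 7 (The Blue Door): author_id=2 -> matches Wright
So 2 of 7 rows are dropped.

SQL:
SELECT a.title, b.name AS author
FROM books a
INNER JOIN authors b ON a.author_id = b.id

Result:
title           | author
----------------+-------
The Long Road   | Hill  
Empty Rooms     | Wright
Northern Lights | Wright
Distant Shores  | Wright
The Blue Door   | Wright


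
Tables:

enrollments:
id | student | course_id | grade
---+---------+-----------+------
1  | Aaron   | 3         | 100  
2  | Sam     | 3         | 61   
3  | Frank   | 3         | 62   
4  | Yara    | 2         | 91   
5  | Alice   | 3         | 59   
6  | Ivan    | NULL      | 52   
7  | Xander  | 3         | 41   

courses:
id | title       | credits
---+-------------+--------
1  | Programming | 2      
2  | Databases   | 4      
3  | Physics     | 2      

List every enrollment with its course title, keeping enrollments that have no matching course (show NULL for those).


LEFT JOIN keeps every row from enrollments (the left table); where course_id has no match in courses, the course columns become NULL. Walk through each enrollment:
  - enrollment 1 (Aaron): course_id=3 -> matches Physics
  - enrollment 2 (Sam): course_id=3 -> matches Physics
  - enrollment 3 (Frank): course_id=3 -> matches Physics
  - enrollment 4 (Yara): course_id=2 -> matches Databases
  - enrollment 5 (Alice): course_id=3 -> matches Physics
  - enrollment 6 (Ivan): course_id=NULL, no match -> kept with NULL
  - enrollment 7 (Xander): course_id=3 -> matches Physics
All 7 rows appear; 1 has NULL course.

SQL:
SELECT a.student, b.title AS course
FROM enrollments a
LEFT JOIN courses b ON a.course_id = b.id

Result:
student | course   
--------+----------
Aaron   | Physics  
Sam     | Physics  
Frank   | Physics  
Yara    | Databases
Alice   | Physics  
Ivan    | NULL     
Xander  | Physics  


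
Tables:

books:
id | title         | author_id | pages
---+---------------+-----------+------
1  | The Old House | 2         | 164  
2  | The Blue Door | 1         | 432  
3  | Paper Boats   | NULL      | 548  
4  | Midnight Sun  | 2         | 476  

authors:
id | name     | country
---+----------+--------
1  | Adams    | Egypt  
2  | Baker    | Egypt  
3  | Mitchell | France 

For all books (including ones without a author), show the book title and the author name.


LEFT JOIN keeps every row from books (the left table); where author_id has no match in authors, the author columns become NULL. Walk through each book:
  - book 1 (The Old House): author_id=2 -> matches Baker
  - book 2 (The Blue Door): author_id=1 -> matches Adams
  - book 3 (Paper Boats): author_id=NULL, no match -> kept with NULL
  - book 4 (Midnight Sun): author_id=2 -> matches Baker
All 4 rows appear; 1 has NULL author.

SQL:
SELECT a.title, b.name AS author
FROM books a
LEFT JOIN authors b ON a.author_id = b.id

Result:
title         | author
--------------+-------
The Old House | Baker 
The Blue Door | Adams 
Paper Boats   | NULL  
Midnight Sun  | Baker 


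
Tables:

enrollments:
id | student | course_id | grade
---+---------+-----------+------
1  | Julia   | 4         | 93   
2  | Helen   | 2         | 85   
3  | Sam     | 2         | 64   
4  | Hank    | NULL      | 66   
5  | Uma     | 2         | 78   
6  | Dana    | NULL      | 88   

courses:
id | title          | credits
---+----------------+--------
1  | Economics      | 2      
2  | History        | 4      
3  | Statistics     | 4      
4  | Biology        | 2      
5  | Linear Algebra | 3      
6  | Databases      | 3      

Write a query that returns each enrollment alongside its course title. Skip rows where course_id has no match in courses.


INNER JOIN keeps only enrollments rows whose course_id matches an id in courses. Walk through each enrollment:
  - enrollment 1 (Julia): course_id=4 -> matches Biology
  - enrollment 2 (Helen): course_id=2 -> matches History
  - enrollment 3 (Sam): course_id=2 -> matches History
  - enrollment 4 (Hank): course_id=NULL, no match -> dropped
  - enrollment 5 (Uma): course_id=2 -> matches History
  - enrollment 6 (Dana): course_id=NULL, no match -> dropped
So 2 of 6 rows are dropped.

SQL:
SELECT a.student, b.title AS course
FROM enrollments a
INNER JOIN courses b ON a.course_id = b.id

Result:
student | course 
--------+--------
Julia   | Biology
Helen   | History
Sam     | History
Uma     | History


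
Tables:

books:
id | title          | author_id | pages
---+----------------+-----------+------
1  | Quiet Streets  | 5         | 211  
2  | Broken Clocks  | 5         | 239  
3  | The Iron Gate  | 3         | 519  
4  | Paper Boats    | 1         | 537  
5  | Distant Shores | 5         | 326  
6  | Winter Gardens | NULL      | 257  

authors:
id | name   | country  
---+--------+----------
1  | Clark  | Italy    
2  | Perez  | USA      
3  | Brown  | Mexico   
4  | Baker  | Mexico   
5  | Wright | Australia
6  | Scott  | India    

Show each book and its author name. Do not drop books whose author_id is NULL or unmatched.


LEFT JOIN keeps every row from books (the left table); where author_id has no match in authors, the author columns become NULL. Walk through each book:
  - book 1 (Quiet Streets): author_id=5 -> matches Wright
  - book 2 (Broken Clocks): author_id=5 -> matches Wright
  - book 3 (The Iron Gate): author_id=3 -> matches Brown
  - book 4 (Paper Boats): author_id=1 -> matches Clark
  - book 5 (Distant Shores): author_id=5 -> matches Wright
  - book 6 (Winter Gardens): author_id=NULL, no match -> kept with NULL
All 6 rows appear; 1 has NULL author.

SQL:
SELECT a.title, b.name AS author
FROM books a
LEFT JOIN authors b ON a.author_id = b.id

Result:
title          | author
---------------+-------
Quiet Streets  | Wright
Broken Clocks  | Wright
The Iron Gate  | Brown 
Paper Boats    | Clark 
Distant Shores | Wright
Winter Gardens | NULL  


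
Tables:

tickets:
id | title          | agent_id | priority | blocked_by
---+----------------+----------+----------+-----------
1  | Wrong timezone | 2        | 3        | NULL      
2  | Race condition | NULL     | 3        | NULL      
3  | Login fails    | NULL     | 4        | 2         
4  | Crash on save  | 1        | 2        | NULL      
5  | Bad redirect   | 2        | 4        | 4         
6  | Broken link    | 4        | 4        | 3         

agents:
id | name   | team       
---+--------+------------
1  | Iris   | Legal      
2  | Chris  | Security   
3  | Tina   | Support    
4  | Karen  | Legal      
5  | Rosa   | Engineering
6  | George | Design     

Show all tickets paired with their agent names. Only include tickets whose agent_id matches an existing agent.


INNER JOIN keeps only tickets rows whose agent_id matches an id in agents. Walk through each ticket:
  - ticket 1 (Wrong timezone): agent_id=2 -> matches Chris
  - ticket 2 (Race condition): agent_id=NULL, no match -> dropped
  - ticket 3 (Login fails): agent_id=NULL, no match -> dropped
  - ticket 4 (Crash on save): agent_id=1 -> matches Iris
  - ticket 5 (Bad redirect): agent_id=2 -> matches Chris
  - ticket 6 (Broken link): agent_id=4 -> matches Karen
So 2 of 6 rows are dropped.

SQL:
SELECT a.title, b.name AS agent
FROM tickets a
INNER JOIN agents b ON a.agent_id = b.id

Result:
title          | agent
---------------+------
Wrong timezone | Chris
Crash on save  | Iris 
Bad redirect   | Chris
Broken link    | Karen


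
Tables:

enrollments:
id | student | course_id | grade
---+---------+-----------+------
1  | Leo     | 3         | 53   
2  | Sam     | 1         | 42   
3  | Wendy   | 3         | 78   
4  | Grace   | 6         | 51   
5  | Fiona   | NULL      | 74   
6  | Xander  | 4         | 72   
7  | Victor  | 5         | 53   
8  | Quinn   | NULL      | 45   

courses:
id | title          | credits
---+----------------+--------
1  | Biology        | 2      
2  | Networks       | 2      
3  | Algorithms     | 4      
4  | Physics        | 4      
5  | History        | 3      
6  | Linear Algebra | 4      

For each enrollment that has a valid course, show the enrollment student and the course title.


INNER JOIN keeps only enrollments rows whose course_id matches an id in courses. Walk through each enrollment:
  - enrollment 1 (Leo): course_id=3 -> matches Algorithms
  - enrollment 2 (Sam): course_id=1 -> matches Biology
  - enrollment 3 (Wendy): course_id=3 -> matches Algorithms
  - enrollment 4 (Grace): course_id=6 -> matches Linear Algebra
  - enrollment 5 (Fiona): course_id=NULL, no match -> dropped
  - enrollment 6 (Xander): course_id=4 -> matches Physics
  - enrollment 7 (Victor): course_id=5 -> matches History
  - enrollment 8 (Quinn): course_id=NULL, no match -> dropped
So 2 of 8 rows are dropped.

SQL:
SELECT a.student, b.title AS course
FROM enrollments a
INNER JOIN courses b ON a.course_id = b.id

Result:
student | course        
--------+---------------
Leo     | Algorithms    
Sam     | Biology       
Wendy   | Algorithms    
Grace   | Linear Algebra
Xander  | Physics       
Victor  | History       
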